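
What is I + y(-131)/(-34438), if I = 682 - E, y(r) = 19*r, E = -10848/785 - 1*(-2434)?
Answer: -46987732871/27033830 ≈ -1738.1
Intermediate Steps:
E = 1899842/785 (E = -10848*1/785 + 2434 = -10848/785 + 2434 = 1899842/785 ≈ 2420.2)
I = -1364472/785 (I = 682 - 1*1899842/785 = 682 - 1899842/785 = -1364472/785 ≈ -1738.2)
I + y(-131)/(-34438) = -1364472/785 + (19*(-131))/(-34438) = -1364472/785 - 2489*(-1/34438) = -1364472/785 + 2489/34438 = -46987732871/27033830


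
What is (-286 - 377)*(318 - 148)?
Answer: -112710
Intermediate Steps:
(-286 - 377)*(318 - 148) = -663*170 = -112710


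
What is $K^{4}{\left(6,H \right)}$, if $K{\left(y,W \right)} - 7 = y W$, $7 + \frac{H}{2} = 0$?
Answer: $35153041$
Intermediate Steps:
$H = -14$ ($H = -14 + 2 \cdot 0 = -14 + 0 = -14$)
$K{\left(y,W \right)} = 7 + W y$ ($K{\left(y,W \right)} = 7 + y W = 7 + W y$)
$K^{4}{\left(6,H \right)} = \left(7 - 84\right)^{4} = \left(-77\right)^{4} = 35153041$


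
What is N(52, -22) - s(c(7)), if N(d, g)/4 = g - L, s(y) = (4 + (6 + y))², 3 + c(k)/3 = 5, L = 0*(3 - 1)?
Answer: -344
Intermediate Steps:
L = 0 (L = 0*2 = 0)
c(k) = 6 (c(k) = -9 + 3*5 = -9 + 15 = 6)
s(y) = (10 + y)²
N(d, g) = 4*g (N(d, g) = 4*(g - 1*0) = 4*(g + 0) = 4*g)
N(52, -22) - s(c(7)) = 4*(-22) - (10 + 6)² = -88 - 1*16² = -88 - 1*256 = -88 - 256 = -344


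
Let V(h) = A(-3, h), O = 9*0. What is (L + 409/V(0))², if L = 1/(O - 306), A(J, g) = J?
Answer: 1740474961/93636 ≈ 18588.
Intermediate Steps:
O = 0
L = -1/306 (L = 1/(0 - 306) = 1/(-306) = -1/306 ≈ -0.0032680)
V(h) = -3
(L + 409/V(0))² = (-1/306 + 409/(-3))² = (-1/306 + 409*(-⅓))² = (-1/306 - 409/3)² = (-41719/306)² = 1740474961/93636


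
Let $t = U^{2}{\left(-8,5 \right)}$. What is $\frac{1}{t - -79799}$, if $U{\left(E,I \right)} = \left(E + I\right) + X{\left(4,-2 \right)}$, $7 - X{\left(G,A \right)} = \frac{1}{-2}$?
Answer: $\frac{4}{319277} \approx 1.2528 \cdot 10^{-5}$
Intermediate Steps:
$X{\left(G,A \right)} = \frac{15}{2}$ ($X{\left(G,A \right)} = 7 - \frac{1}{-2} = 7 - - \frac{1}{2} = 7 + \frac{1}{2} = \frac{15}{2}$)
$U{\left(E,I \right)} = \frac{15}{2} + E + I$ ($U{\left(E,I \right)} = \left(E + I\right) + \frac{15}{2} = \frac{15}{2} + E + I$)
$t = \frac{81}{4}$ ($t = \left(\frac{15}{2} - 8 + 5\right)^{2} = \left(\frac{9}{2}\right)^{2} = \frac{81}{4} \approx 20.25$)
$\frac{1}{t - -79799} = \frac{1}{\frac{81}{4} - -79799} = \frac{1}{\frac{81}{4} + 79799} = \frac{1}{\frac{319277}{4}} = \frac{4}{319277}$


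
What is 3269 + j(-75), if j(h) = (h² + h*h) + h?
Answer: 14444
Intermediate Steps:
j(h) = h + 2*h² (j(h) = (h² + h²) + h = 2*h² + h = h + 2*h²)
3269 + j(-75) = 3269 - 75*(1 + 2*(-75)) = 3269 - 75*(1 - 150) = 3269 - 75*(-149) = 3269 + 11175 = 14444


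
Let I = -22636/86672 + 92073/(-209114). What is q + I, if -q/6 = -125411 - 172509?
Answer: 4049698394964575/2265541076 ≈ 1.7875e+6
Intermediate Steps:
q = 1787520 (q = -6*(-125411 - 172509) = -6*(-297920) = 1787520)
I = -1589206945/2265541076 (I = -22636*1/86672 + 92073*(-1/209114) = -5659/21668 - 92073/209114 = -1589206945/2265541076 ≈ -0.70147)
q + I = 1787520 - 1589206945/2265541076 = 4049698394964575/2265541076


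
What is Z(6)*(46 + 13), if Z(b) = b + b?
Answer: 708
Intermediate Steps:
Z(b) = 2*b
Z(6)*(46 + 13) = (2*6)*(46 + 13) = 12*59 = 708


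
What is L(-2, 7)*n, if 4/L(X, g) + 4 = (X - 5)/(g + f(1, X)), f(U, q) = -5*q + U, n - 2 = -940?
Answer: 67536/79 ≈ 854.89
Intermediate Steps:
n = -938 (n = 2 - 940 = -938)
f(U, q) = U - 5*q
L(X, g) = 4/(-4 + (-5 + X)/(1 + g - 5*X)) (L(X, g) = 4/(-4 + (X - 5)/(g + (1 - 5*X))) = 4/(-4 + (-5 + X)/(1 + g - 5*X)))
L(-2, 7)*n = (4*(1 + 7 - 5*(-2))/(-9 - 4*7 + 21*(-2)))*(-938) = (4*(1 + 7 + 10)/(-9 - 28 - 42))*(-938) = (4*18/(-79))*(-938) = (4*(-1/79)*18)*(-938) = -72/79*(-938) = 67536/79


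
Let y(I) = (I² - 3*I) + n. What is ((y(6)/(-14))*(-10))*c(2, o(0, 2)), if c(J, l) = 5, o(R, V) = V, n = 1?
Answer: 475/7 ≈ 67.857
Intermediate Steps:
y(I) = 1 + I² - 3*I (y(I) = (I² - 3*I) + 1 = 1 + I² - 3*I)
((y(6)/(-14))*(-10))*c(2, o(0, 2)) = (((1 + 6² - 3*6)/(-14))*(-10))*5 = (((1 + 36 - 18)*(-1/14))*(-10))*5 = ((19*(-1/14))*(-10))*5 = -19/14*(-10)*5 = (95/7)*5 = 475/7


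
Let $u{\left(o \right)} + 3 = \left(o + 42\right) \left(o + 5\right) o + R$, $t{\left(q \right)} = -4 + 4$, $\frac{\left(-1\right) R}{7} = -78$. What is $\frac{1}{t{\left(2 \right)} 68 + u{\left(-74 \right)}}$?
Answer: $- \frac{1}{162849} \approx -6.1407 \cdot 10^{-6}$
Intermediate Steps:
$R = 546$ ($R = \left(-7\right) \left(-78\right) = 546$)
$t{\left(q \right)} = 0$
$u{\left(o \right)} = 543 + o \left(5 + o\right) \left(42 + o\right)$ ($u{\left(o \right)} = -3 + \left(\left(o + 42\right) \left(o + 5\right) o + 546\right) = -3 + \left(\left(42 + o\right) \left(5 + o\right) o + 546\right) = -3 + \left(\left(5 + o\right) \left(42 + o\right) o + 546\right) = -3 + \left(o \left(5 + o\right) \left(42 + o\right) + 546\right) = -3 + \left(546 + o \left(5 + o\right) \left(42 + o\right)\right) = 543 + o \left(5 + o\right) \left(42 + o\right)$)
$\frac{1}{t{\left(2 \right)} 68 + u{\left(-74 \right)}} = \frac{1}{0 \cdot 68 + \left(543 + \left(-74\right)^{3} + 47 \left(-74\right)^{2} + 210 \left(-74\right)\right)} = \frac{1}{0 + \left(543 - 405224 + 47 \cdot 5476 - 15540\right)} = \frac{1}{0 + \left(543 - 405224 + 257372 - 15540\right)} = \frac{1}{0 - 162849} = \frac{1}{-162849} = - \frac{1}{162849}$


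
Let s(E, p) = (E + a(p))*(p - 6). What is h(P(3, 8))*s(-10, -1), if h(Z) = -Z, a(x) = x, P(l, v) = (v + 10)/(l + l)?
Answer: -231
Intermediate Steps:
P(l, v) = (10 + v)/(2*l) (P(l, v) = (10 + v)/((2*l)) = (10 + v)*(1/(2*l)) = (10 + v)/(2*l))
s(E, p) = (-6 + p)*(E + p) (s(E, p) = (E + p)*(p - 6) = (E + p)*(-6 + p) = (-6 + p)*(E + p))
h(P(3, 8))*s(-10, -1) = (-(10 + 8)/(2*3))*((-1)² - 6*(-10) - 6*(-1) - 10*(-1)) = (-18/(2*3))*(1 + 60 + 6 + 10) = -1*3*77 = -3*77 = -231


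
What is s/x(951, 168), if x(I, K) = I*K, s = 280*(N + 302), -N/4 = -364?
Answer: 2930/951 ≈ 3.0810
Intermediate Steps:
N = 1456 (N = -4*(-364) = 1456)
s = 492240 (s = 280*(1456 + 302) = 280*1758 = 492240)
s/x(951, 168) = 492240/((951*168)) = 492240/159768 = 492240*(1/159768) = 2930/951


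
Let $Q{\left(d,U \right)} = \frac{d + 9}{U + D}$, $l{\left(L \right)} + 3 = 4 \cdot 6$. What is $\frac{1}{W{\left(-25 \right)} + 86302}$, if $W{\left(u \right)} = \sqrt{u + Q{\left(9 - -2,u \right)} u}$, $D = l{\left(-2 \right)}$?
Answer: $\frac{1}{86312} \approx 1.1586 \cdot 10^{-5}$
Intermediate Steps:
$l{\left(L \right)} = 21$ ($l{\left(L \right)} = -3 + 4 \cdot 6 = -3 + 24 = 21$)
$D = 21$
$Q{\left(d,U \right)} = \frac{9 + d}{21 + U}$ ($Q{\left(d,U \right)} = \frac{d + 9}{U + 21} = \frac{9 + d}{21 + U}$)
$W{\left(u \right)} = \sqrt{u + \frac{20 u}{21 + u}}$ ($W{\left(u \right)} = \sqrt{u + \frac{9 + \left(9 - -2\right)}{21 + u} u} = \sqrt{u + \frac{9 + \left(9 + 2\right)}{21 + u} u} = \sqrt{u + \frac{9 + 11}{21 + u} u} = \sqrt{u + \frac{1}{21 + u} 20 u} = \sqrt{u + \frac{20}{21 + u} u} = \sqrt{u + \frac{20 u}{21 + u}}$)
$\frac{1}{W{\left(-25 \right)} + 86302} = \frac{1}{\sqrt{- \frac{25 \left(41 - 25\right)}{21 - 25}} + 86302} = \frac{1}{\sqrt{\left(-25\right) \frac{1}{-4} \cdot 16} + 86302} = \frac{1}{\sqrt{\left(-25\right) \left(- \frac{1}{4}\right) 16} + 86302} = \frac{1}{\sqrt{100} + 86302} = \frac{1}{10 + 86302} = \frac{1}{86312}$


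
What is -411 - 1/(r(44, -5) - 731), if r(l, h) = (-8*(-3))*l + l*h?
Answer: -43156/105 ≈ -411.01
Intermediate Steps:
r(l, h) = 24*l + h*l
-411 - 1/(r(44, -5) - 731) = -411 - 1/(44*(24 - 5) - 731) = -411 - 1/(44*19 - 731) = -411 - 1/(836 - 731) = -411 - 1/105 = -43156/105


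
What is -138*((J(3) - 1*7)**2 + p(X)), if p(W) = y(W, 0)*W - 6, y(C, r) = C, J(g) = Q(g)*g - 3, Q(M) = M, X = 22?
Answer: -66102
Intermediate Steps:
J(g) = -3 + g**2 (J(g) = g*g - 3 = g**2 - 3 = -3 + g**2)
p(W) = -6 + W**2 (p(W) = W*W - 6 = W**2 - 6 = -6 + W**2)
-138*((J(3) - 1*7)**2 + p(X)) = -138*(((-3 + 3**2) - 1*7)**2 + (-6 + 22**2)) = -138*(((-3 + 9) - 7)**2 + (-6 + 484)) = -138*((6 - 7)**2 + 478) = -138*((-1)**2 + 478) = -138*(1 + 478) = -138*479 = -66102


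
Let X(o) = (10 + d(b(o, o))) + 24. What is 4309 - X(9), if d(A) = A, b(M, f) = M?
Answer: 4266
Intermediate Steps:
X(o) = 34 + o (X(o) = (10 + o) + 24 = 34 + o)
4309 - X(9) = 4309 - (34 + 9) = 4309 - 1*43 = 4309 - 43 = 4266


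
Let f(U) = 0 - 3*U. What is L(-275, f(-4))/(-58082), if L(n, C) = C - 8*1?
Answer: -2/29041 ≈ -6.8868e-5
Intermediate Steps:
f(U) = -3*U
L(n, C) = -8 + C (L(n, C) = C - 8 = -8 + C)
L(-275, f(-4))/(-58082) = (-8 - 3*(-4))/(-58082) = (-8 + 12)*(-1/58082) = 4*(-1/58082) = -2/29041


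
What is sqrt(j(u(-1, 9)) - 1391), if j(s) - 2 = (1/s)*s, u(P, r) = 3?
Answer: 2*I*sqrt(347) ≈ 37.256*I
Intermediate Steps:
j(s) = 3 (j(s) = 2 + (1/s)*s = 2 + s/s = 2 + 1 = 3)
sqrt(j(u(-1, 9)) - 1391) = sqrt(3 - 1391) = sqrt(-1388) = 2*I*sqrt(347)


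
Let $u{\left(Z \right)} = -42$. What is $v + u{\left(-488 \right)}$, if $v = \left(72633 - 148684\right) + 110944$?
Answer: $34851$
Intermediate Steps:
$v = 34893$ ($v = -76051 + 110944 = 34893$)
$v + u{\left(-488 \right)} = 34893 - 42 = 34851$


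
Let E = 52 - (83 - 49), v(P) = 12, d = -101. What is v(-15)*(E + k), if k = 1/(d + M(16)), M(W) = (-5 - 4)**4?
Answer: 348843/1615 ≈ 216.00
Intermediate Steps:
M(W) = 6561 (M(W) = (-9)**4 = 6561)
k = 1/6460 (k = 1/(-101 + 6561) = 1/6460 ≈ 0.00015480)
E = 18 (E = 52 - 1*34 = 52 - 34 = 18)
v(-15)*(E + k) = 12*(18 + 1/6460) = 12*(116281/6460) = 348843/1615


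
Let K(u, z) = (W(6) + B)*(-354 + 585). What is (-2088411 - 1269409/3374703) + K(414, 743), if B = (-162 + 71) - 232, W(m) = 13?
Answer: -7289430618172/3374703 ≈ -2.1600e+6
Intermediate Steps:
B = -323 (B = -91 - 232 = -323)
K(u, z) = -71610 (K(u, z) = (13 - 323)*(-354 + 585) = -310*231 = -71610)
(-2088411 - 1269409/3374703) + K(414, 743) = (-2088411 - 1269409/3374703) - 71610 = -7047768136342/3374703 - 71610 = -7289430618172/3374703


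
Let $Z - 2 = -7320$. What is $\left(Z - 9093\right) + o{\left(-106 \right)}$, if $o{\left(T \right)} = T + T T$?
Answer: $-5281$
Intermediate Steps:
$o{\left(T \right)} = T + T^{2}$
$Z = -7318$ ($Z = 2 - 7320 = -7318$)
$\left(Z - 9093\right) + o{\left(-106 \right)} = \left(-7318 - 9093\right) - 106 \left(1 - 106\right) = -16411 - -11130 = -16411 + 11130 = -5281$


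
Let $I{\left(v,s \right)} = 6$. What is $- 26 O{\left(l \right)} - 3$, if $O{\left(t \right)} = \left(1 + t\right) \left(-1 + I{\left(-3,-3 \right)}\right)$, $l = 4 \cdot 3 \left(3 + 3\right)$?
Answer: $-9493$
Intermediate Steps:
$l = 72$ ($l = 12 \cdot 6 = 72$)
$O{\left(t \right)} = 5 + 5 t$ ($O{\left(t \right)} = \left(1 + t\right) \left(-1 + 6\right) = \left(1 + t\right) 5 = 5 + 5 t$)
$- 26 O{\left(l \right)} - 3 = - 26 \left(5 + 5 \cdot 72\right) - 3 = - 26 \left(5 + 360\right) - 3 = \left(-26\right) 365 - 3 = -9490 - 3 = -9493$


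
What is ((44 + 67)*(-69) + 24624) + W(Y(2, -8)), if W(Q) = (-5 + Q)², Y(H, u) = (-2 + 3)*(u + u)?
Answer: 17406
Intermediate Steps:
Y(H, u) = 2*u (Y(H, u) = 1*(2*u) = 2*u)
((44 + 67)*(-69) + 24624) + W(Y(2, -8)) = ((44 + 67)*(-69) + 24624) + (-5 + 2*(-8))² = (111*(-69) + 24624) + (-5 - 16)² = (-7659 + 24624) + (-21)² = 16965 + 441 = 17406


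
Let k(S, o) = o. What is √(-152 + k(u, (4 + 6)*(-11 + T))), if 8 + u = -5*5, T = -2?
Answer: I*√282 ≈ 16.793*I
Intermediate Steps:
u = -33 (u = -8 - 5*5 = -8 - 25 = -33)
√(-152 + k(u, (4 + 6)*(-11 + T))) = √(-152 + (4 + 6)*(-11 - 2)) = √(-152 + 10*(-13)) = √(-152 - 130) = √(-282) = I*√282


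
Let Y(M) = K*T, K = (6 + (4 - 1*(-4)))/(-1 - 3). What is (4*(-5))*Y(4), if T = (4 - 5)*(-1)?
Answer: 70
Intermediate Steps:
T = 1 (T = -1*(-1) = 1)
K = -7/2 (K = (6 + (4 + 4))/(-4) = (6 + 8)*(-1/4) = 14*(-1/4) = -7/2 ≈ -3.5000)
Y(M) = -7/2 (Y(M) = -7/2*1 = -7/2)
(4*(-5))*Y(4) = (4*(-5))*(-7/2) = -20*(-7/2) = 70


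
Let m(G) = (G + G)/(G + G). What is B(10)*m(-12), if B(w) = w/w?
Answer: 1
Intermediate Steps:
B(w) = 1
m(G) = 1 (m(G) = (2*G)/((2*G)) = (2*G)*(1/(2*G)) = 1)
B(10)*m(-12) = 1*1 = 1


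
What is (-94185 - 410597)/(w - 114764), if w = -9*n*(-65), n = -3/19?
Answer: 9590858/2182271 ≈ 4.3949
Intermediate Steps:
n = -3/19 (n = -3*1/19 = -3/19 ≈ -0.15789)
w = -1755/19 (w = -9*(-3/19)*(-65) = (27/19)*(-65) = -1755/19 ≈ -92.368)
(-94185 - 410597)/(w - 114764) = (-94185 - 410597)/(-1755/19 - 114764) = -504782/(-2182271/19) = -504782*(-19/2182271) = 9590858/2182271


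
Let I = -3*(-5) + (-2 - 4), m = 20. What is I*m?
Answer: 180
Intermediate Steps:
I = 9 (I = 15 - 6 = 9)
I*m = 9*20 = 180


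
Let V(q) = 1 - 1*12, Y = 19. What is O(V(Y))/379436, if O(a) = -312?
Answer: -78/94859 ≈ -0.00082227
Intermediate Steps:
V(q) = -11 (V(q) = 1 - 12 = -11)
O(V(Y))/379436 = -312/379436 = -312*1/379436 = -78/94859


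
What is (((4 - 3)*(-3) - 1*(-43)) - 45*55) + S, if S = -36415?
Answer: -38850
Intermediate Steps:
(((4 - 3)*(-3) - 1*(-43)) - 45*55) + S = (((4 - 3)*(-3) - 1*(-43)) - 45*55) - 36415 = ((1*(-3) + 43) - 2475) - 36415 = ((-3 + 43) - 2475) - 36415 = (40 - 2475) - 36415 = -2435 - 36415 = -38850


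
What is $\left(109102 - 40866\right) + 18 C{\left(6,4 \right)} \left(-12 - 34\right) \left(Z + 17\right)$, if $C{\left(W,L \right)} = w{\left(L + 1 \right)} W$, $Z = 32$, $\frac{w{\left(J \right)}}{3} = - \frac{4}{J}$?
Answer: $\frac{3262364}{5} \approx 6.5247 \cdot 10^{5}$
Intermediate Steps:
$w{\left(J \right)} = - \frac{12}{J}$ ($w{\left(J \right)} = 3 \left(- \frac{4}{J}\right) = - \frac{12}{J}$)
$C{\left(W,L \right)} = - \frac{12 W}{1 + L}$ ($C{\left(W,L \right)} = - \frac{12}{L + 1} W = - \frac{12}{1 + L} W = - \frac{12 W}{1 + L}$)
$\left(109102 - 40866\right) + 18 C{\left(6,4 \right)} \left(-12 - 34\right) \left(Z + 17\right) = \left(109102 - 40866\right) + 18 \left(\left(-12\right) 6 \frac{1}{1 + 4}\right) \left(-12 - 34\right) \left(32 + 17\right) = 68236 + 18 \left(\left(-12\right) 6 \cdot \frac{1}{5}\right) \left(\left(-46\right) 49\right) = 68236 + 18 \left(\left(-12\right) 6 \cdot \frac{1}{5}\right) \left(-2254\right) = 68236 + 18 \left(- \frac{72}{5}\right) \left(-2254\right) = 68236 - - \frac{2921184}{5} = 68236 + \frac{2921184}{5} = \frac{3262364}{5}$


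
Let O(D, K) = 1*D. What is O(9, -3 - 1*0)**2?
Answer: 81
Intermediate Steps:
O(D, K) = D
O(9, -3 - 1*0)**2 = 9**2 = 81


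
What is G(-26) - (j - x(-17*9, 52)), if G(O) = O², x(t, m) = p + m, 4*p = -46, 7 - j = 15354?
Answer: 32127/2 ≈ 16064.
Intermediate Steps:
j = -15347 (j = 7 - 1*15354 = 7 - 15354 = -15347)
p = -23/2 (p = (¼)*(-46) = -23/2 ≈ -11.500)
x(t, m) = -23/2 + m
G(-26) - (j - x(-17*9, 52)) = (-26)² - (-15347 - (-23/2 + 52)) = 676 - (-15347 - 1*81/2) = 676 - (-15347 - 81/2) = 676 - 1*(-30775/2) = 676 + 30775/2 = 32127/2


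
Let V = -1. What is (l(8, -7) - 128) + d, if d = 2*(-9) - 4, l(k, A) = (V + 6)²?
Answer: -125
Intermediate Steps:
l(k, A) = 25 (l(k, A) = (-1 + 6)² = 5² = 25)
d = -22 (d = -18 - 4 = -22)
(l(8, -7) - 128) + d = (25 - 128) - 22 = -103 - 22 = -125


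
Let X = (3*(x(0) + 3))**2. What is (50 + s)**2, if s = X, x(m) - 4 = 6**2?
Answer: 278589481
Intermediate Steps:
x(m) = 40 (x(m) = 4 + 6**2 = 4 + 36 = 40)
X = 16641 (X = (3*(40 + 3))**2 = (3*43)**2 = 129**2 = 16641)
s = 16641
(50 + s)**2 = (50 + 16641)**2 = 16691**2 = 278589481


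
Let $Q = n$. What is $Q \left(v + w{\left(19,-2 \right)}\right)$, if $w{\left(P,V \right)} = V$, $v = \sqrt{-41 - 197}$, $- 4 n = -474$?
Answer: $-237 + \frac{237 i \sqrt{238}}{2} \approx -237.0 + 1828.1 i$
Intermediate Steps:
$n = \frac{237}{2}$ ($n = \left(- \frac{1}{4}\right) \left(-474\right) = \frac{237}{2} \approx 118.5$)
$Q = \frac{237}{2} \approx 118.5$
$v = i \sqrt{238}$ ($v = \sqrt{-238} = i \sqrt{238} \approx 15.427 i$)
$Q \left(v + w{\left(19,-2 \right)}\right) = \frac{237 \left(i \sqrt{238} - 2\right)}{2} = \frac{237 \left(-2 + i \sqrt{238}\right)}{2} = -237 + \frac{237 i \sqrt{238}}{2}$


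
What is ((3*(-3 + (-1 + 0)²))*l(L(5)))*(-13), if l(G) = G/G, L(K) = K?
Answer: 78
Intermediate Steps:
l(G) = 1
((3*(-3 + (-1 + 0)²))*l(L(5)))*(-13) = ((3*(-3 + (-1 + 0)²))*1)*(-13) = ((3*(-3 + (-1)²))*1)*(-13) = ((3*(-3 + 1))*1)*(-13) = ((3*(-2))*1)*(-13) = -6*1*(-13) = -6*(-13) = 78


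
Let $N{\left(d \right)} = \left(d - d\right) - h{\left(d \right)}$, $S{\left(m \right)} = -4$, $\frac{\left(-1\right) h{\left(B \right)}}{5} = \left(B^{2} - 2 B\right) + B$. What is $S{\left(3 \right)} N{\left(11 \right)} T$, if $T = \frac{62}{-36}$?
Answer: $\frac{34100}{9} \approx 3788.9$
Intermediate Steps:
$h{\left(B \right)} = - 5 B^{2} + 5 B$ ($h{\left(B \right)} = - 5 \left(\left(B^{2} - 2 B\right) + B\right) = - 5 \left(B^{2} - B\right) = - 5 B^{2} + 5 B$)
$T = - \frac{31}{18}$ ($T = 62 \left(- \frac{1}{36}\right) = - \frac{31}{18} \approx -1.7222$)
$N{\left(d \right)} = - 5 d \left(1 - d\right)$ ($N{\left(d \right)} = \left(d - d\right) - 5 d \left(1 - d\right) = 0 - 5 d \left(1 - d\right) = - 5 d \left(1 - d\right)$)
$S{\left(3 \right)} N{\left(11 \right)} T = - 4 \cdot 5 \cdot 11 \left(-1 + 11\right) \left(- \frac{31}{18}\right) = - 4 \cdot 5 \cdot 11 \cdot 10 \left(- \frac{31}{18}\right) = \left(-4\right) 550 \left(- \frac{31}{18}\right) = \left(-2200\right) \left(- \frac{31}{18}\right) = \frac{34100}{9}$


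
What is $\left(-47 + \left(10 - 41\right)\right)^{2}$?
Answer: $6084$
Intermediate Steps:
$\left(-47 + \left(10 - 41\right)\right)^{2} = \left(-47 - 31\right)^{2} = \left(-78\right)^{2} = 6084$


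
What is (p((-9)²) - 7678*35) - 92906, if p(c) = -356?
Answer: -361992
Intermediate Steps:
(p((-9)²) - 7678*35) - 92906 = (-356 - 7678*35) - 92906 = (-356 - 268730) - 92906 = -269086 - 92906 = -361992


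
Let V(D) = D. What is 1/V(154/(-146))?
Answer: -73/77 ≈ -0.94805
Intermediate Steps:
1/V(154/(-146)) = 1/(154/(-146)) = 1/(154*(-1/146)) = 1/(-77/73) = -73/77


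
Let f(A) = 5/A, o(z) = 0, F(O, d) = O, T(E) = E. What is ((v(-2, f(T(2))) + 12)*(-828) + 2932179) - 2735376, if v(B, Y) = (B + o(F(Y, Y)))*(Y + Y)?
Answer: 195147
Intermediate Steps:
v(B, Y) = 2*B*Y (v(B, Y) = (B + 0)*(Y + Y) = B*(2*Y) = 2*B*Y)
((v(-2, f(T(2))) + 12)*(-828) + 2932179) - 2735376 = ((2*(-2)*(5/2) + 12)*(-828) + 2932179) - 2735376 = ((-10 + 12)*(-828) + 2932179) - 2735376 = (2*(-828) + 2932179) - 2735376 = (-1656 + 2932179) - 2735376 = 2930523 - 2735376 = 195147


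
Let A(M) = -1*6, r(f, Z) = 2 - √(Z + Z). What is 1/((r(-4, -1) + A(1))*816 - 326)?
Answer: I/(2*(-1795*I + 408*√2)) ≈ -0.00025246 + 8.1154e-5*I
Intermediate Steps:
r(f, Z) = 2 - √2*√Z (r(f, Z) = 2 - √(2*Z) = 2 - √2*√Z)
A(M) = -6
1/((r(-4, -1) + A(1))*816 - 326) = 1/(((2 - √2*√(-1)) - 6)*816 - 326) = 1/(((2 - √2*I) - 6)*816 - 326) = 1/(((2 - I*√2) - 6)*816 - 326) = 1/((-4 - I*√2)*816 - 326) = 1/((-3264 - 816*I*√2) - 326) = 1/(-3590 - 816*I*√2)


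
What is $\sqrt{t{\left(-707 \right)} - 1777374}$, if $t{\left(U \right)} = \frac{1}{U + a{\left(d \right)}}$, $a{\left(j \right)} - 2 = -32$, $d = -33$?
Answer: $\frac{i \sqrt{965414458943}}{737} \approx 1333.2 i$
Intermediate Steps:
$a{\left(j \right)} = -30$ ($a{\left(j \right)} = 2 - 32 = -30$)
$t{\left(U \right)} = \frac{1}{-30 + U}$ ($t{\left(U \right)} = \frac{1}{U - 30} = \frac{1}{-30 + U}$)
$\sqrt{t{\left(-707 \right)} - 1777374} = \sqrt{\frac{1}{-30 - 707} - 1777374} = \sqrt{\frac{1}{-737} - 1777374} = \sqrt{- \frac{1}{737} - 1777374} = \sqrt{- \frac{1309924639}{737}} = \frac{i \sqrt{965414458943}}{737}$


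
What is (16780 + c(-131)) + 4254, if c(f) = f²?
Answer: 38195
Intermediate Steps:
(16780 + c(-131)) + 4254 = (16780 + (-131)²) + 4254 = (16780 + 17161) + 4254 = 33941 + 4254 = 38195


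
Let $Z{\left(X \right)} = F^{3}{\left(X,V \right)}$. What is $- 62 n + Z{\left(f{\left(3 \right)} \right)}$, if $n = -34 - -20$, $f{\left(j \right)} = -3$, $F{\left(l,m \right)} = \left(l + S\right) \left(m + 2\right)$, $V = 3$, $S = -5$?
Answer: $-63132$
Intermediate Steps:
$F{\left(l,m \right)} = \left(-5 + l\right) \left(2 + m\right)$ ($F{\left(l,m \right)} = \left(l - 5\right) \left(m + 2\right) = \left(-5 + l\right) \left(2 + m\right)$)
$Z{\left(X \right)} = \left(-25 + 5 X\right)^{3}$ ($Z{\left(X \right)} = \left(-10 - 15 + 2 X + X 3\right)^{3} = \left(-10 - 15 + 2 X + 3 X\right)^{3} = \left(-25 + 5 X\right)^{3}$)
$n = -14$ ($n = -34 + 20 = -14$)
$- 62 n + Z{\left(f{\left(3 \right)} \right)} = \left(-62\right) \left(-14\right) + 125 \left(-5 - 3\right)^{3} = 868 + 125 \left(-8\right)^{3} = 868 + 125 \left(-512\right) = 868 - 64000 = -63132$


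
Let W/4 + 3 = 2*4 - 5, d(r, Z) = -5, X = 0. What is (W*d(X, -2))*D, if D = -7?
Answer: 0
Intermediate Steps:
W = 0 (W = -12 + 4*(2*4 - 5) = -12 + 4*(8 - 5) = -12 + 4*3 = -12 + 12 = 0)
(W*d(X, -2))*D = (0*(-5))*(-7) = 0*(-7) = 0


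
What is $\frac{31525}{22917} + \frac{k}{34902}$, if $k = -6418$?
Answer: $\frac{158867374}{133308189} \approx 1.1917$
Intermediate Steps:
$\frac{31525}{22917} + \frac{k}{34902} = \frac{31525}{22917} - \frac{6418}{34902} = 31525 \cdot \frac{1}{22917} - \frac{3209}{17451} = \frac{31525}{22917} - \frac{3209}{17451} = \frac{158867374}{133308189}$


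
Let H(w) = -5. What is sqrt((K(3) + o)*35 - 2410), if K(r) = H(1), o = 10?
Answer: I*sqrt(2235) ≈ 47.276*I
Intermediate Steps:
K(r) = -5
sqrt((K(3) + o)*35 - 2410) = sqrt((-5 + 10)*35 - 2410) = sqrt(5*35 - 2410) = sqrt(175 - 2410) = sqrt(-2235) = I*sqrt(2235)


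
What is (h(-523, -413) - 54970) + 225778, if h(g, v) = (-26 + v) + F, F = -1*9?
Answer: 170360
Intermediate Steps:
F = -9
h(g, v) = -35 + v (h(g, v) = (-26 + v) - 9 = -35 + v)
(h(-523, -413) - 54970) + 225778 = ((-35 - 413) - 54970) + 225778 = (-448 - 54970) + 225778 = -55418 + 225778 = 170360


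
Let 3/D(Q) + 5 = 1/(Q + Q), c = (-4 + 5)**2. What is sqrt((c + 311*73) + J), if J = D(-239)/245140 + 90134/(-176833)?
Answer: sqrt(6774921580279783064179562984810)/17274513385570 ≈ 150.68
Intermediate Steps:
c = 1 (c = 1**2 = 1)
D(Q) = 3/(-5 + 1/(2*Q)) (D(Q) = 3/(-5 + 1/(Q + Q)) = 3/(-5 + 1/(2*Q)))
J = -8805078593947/17274513385570 (J = -6*(-239)/(-1 + 10*(-239))/245140 + 90134/(-176833) = -6*(-239)/(-1 - 2390)*(1/245140) + 90134*(-1/176833) = -6*(-239)/(-2391)*(1/245140) - 90134/176833 = -6*(-239)*(-1/2391)*(1/245140) - 90134/176833 = -478/797*1/245140 - 90134/176833 = -239/97688290 - 90134/176833 = -8805078593947/17274513385570 ≈ -0.50972)
sqrt((c + 311*73) + J) = sqrt((1 + 311*73) - 8805078593947/17274513385570) = sqrt((1 + 22703) - 8805078593947/17274513385570) = sqrt(22704 - 8805078593947/17274513385570) = sqrt(392191746827387333/17274513385570) = sqrt(6774921580279783064179562984810)/17274513385570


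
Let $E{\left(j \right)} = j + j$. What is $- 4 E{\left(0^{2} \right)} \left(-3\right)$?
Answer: $0$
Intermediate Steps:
$E{\left(j \right)} = 2 j$
$- 4 E{\left(0^{2} \right)} \left(-3\right) = - 4 \cdot 2 \cdot 0^{2} \left(-3\right) = - 4 \cdot 2 \cdot 0 \left(-3\right) = \left(-4\right) 0 \left(-3\right) = 0 \left(-3\right) = 0$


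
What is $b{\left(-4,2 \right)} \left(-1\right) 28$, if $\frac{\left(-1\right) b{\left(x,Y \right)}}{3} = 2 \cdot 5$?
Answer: $840$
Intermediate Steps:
$b{\left(x,Y \right)} = -30$ ($b{\left(x,Y \right)} = - 3 \cdot 2 \cdot 5 = \left(-3\right) 10 = -30$)
$b{\left(-4,2 \right)} \left(-1\right) 28 = \left(-30\right) \left(-1\right) 28 = 30 \cdot 28 = 840$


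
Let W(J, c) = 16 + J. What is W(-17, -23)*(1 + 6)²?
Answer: -49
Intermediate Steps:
W(-17, -23)*(1 + 6)² = (16 - 17)*(1 + 6)² = -1*7² = -1*49 = -49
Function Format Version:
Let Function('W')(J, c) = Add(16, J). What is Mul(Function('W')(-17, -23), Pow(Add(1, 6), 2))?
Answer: -49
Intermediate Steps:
Mul(Function('W')(-17, -23), Pow(Add(1, 6), 2)) = Mul(Add(16, -17), Pow(Add(1, 6), 2)) = Mul(-1, Pow(7, 2)) = Mul(-1, 49) = -49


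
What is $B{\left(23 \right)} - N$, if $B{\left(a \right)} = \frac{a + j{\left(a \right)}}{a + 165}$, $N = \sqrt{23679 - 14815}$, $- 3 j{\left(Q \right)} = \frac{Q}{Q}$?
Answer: $\frac{17}{141} - 4 \sqrt{554} \approx -94.028$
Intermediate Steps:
$j{\left(Q \right)} = - \frac{1}{3}$ ($j{\left(Q \right)} = - \frac{Q \frac{1}{Q}}{3} = \left(- \frac{1}{3}\right) 1 = - \frac{1}{3}$)
$N = 4 \sqrt{554}$ ($N = \sqrt{8864} = 4 \sqrt{554} \approx 94.149$)
$B{\left(a \right)} = \frac{- \frac{1}{3} + a}{165 + a}$ ($B{\left(a \right)} = \frac{a - \frac{1}{3}}{a + 165} = \frac{- \frac{1}{3} + a}{165 + a}$)
$B{\left(23 \right)} - N = \frac{- \frac{1}{3} + 23}{165 + 23} - 4 \sqrt{554} = \frac{1}{188} \cdot \frac{68}{3} - 4 \sqrt{554} = \frac{17}{141} - 4 \sqrt{554}$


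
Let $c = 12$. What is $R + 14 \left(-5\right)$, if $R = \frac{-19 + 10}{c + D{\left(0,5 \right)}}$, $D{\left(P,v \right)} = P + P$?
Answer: $- \frac{283}{4} \approx -70.75$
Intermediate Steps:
$D{\left(P,v \right)} = 2 P$
$R = - \frac{3}{4}$ ($R = \frac{-19 + 10}{12 + 2 \cdot 0} = - \frac{9}{12 + 0} = - \frac{9}{12} = \left(-9\right) \frac{1}{12} = - \frac{3}{4} \approx -0.75$)
$R + 14 \left(-5\right) = - \frac{3}{4} + 14 \left(-5\right) = - \frac{3}{4} - 70 = - \frac{283}{4}$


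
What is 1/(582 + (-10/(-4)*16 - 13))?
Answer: 1/609 ≈ 0.0016420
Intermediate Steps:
1/(582 + (-10/(-4)*16 - 13)) = 1/(582 + (-10*(-1/4)*16 - 13)) = 1/(582 + ((5/2)*16 - 13)) = 1/(582 + (40 - 13)) = 1/(582 + 27) = 1/609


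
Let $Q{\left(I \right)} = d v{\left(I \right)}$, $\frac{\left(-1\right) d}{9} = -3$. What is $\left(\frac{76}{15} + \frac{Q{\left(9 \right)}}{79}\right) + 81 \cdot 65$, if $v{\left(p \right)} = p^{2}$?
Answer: $\frac{6277834}{1185} \approx 5297.8$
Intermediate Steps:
$d = 27$ ($d = \left(-9\right) \left(-3\right) = 27$)
$Q{\left(I \right)} = 27 I^{2}$
$\left(\frac{76}{15} + \frac{Q{\left(9 \right)}}{79}\right) + 81 \cdot 65 = \left(\frac{76}{15} + \frac{27 \cdot 9^{2}}{79}\right) + 81 \cdot 65 = \left(76 \cdot \frac{1}{15} + 27 \cdot 81 \cdot \frac{1}{79}\right) + 5265 = \left(\frac{76}{15} + 2187 \cdot \frac{1}{79}\right) + 5265 = \left(\frac{76}{15} + \frac{2187}{79}\right) + 5265 = \frac{38809}{1185} + 5265 = \frac{6277834}{1185}$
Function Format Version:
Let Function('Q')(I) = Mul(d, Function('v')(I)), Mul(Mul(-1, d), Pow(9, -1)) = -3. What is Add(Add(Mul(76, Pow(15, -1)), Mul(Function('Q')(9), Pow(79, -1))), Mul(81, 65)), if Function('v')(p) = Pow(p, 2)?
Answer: Rational(6277834, 1185) ≈ 5297.8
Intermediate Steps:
d = 27 (d = Mul(-9, -3) = 27)
Function('Q')(I) = Mul(27, Pow(I, 2))
Add(Add(Mul(76, Pow(15, -1)), Mul(Function('Q')(9), Pow(79, -1))), Mul(81, 65)) = Add(Add(Mul(76, Pow(15, -1)), Mul(Mul(27, Pow(9, 2)), Pow(79, -1))), Mul(81, 65)) = Add(Add(Mul(76, Rational(1, 15)), Mul(Mul(27, 81), Rational(1, 79))), 5265) = Add(Add(Rational(76, 15), Mul(2187, Rational(1, 79))), 5265) = Add(Add(Rational(76, 15), Rational(2187, 79)), 5265) = Add(Rational(38809, 1185), 5265) = Rational(6277834, 1185)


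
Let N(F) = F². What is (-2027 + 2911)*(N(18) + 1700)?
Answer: 1789216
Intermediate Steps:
(-2027 + 2911)*(N(18) + 1700) = (-2027 + 2911)*(18² + 1700) = 884*(324 + 1700) = 884*2024 = 1789216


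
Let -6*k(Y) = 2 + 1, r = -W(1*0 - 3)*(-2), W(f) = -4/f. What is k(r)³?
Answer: -⅛ ≈ -0.12500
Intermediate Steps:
r = 8/3 (r = -(-4)/(1*0 - 3)*(-2) = -(-4)/(0 - 3)*(-2) = -(-4)/(-3)*(-2) = -(-4)*(-1)/3*(-2) = -1*4/3*(-2) = -4/3*(-2) = 8/3 ≈ 2.6667)
k(Y) = -½ (k(Y) = -(2 + 1)/6 = -⅙*3 = -½)
k(r)³ = (-½)³ = -⅛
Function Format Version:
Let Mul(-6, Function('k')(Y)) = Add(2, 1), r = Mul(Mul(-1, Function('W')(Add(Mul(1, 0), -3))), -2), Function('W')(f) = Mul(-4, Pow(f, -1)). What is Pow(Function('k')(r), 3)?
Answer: Rational(-1, 8) ≈ -0.12500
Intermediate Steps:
r = Rational(8, 3) (r = Mul(Mul(-1, Mul(-4, Pow(Add(Mul(1, 0), -3), -1))), -2) = Mul(Mul(-1, Mul(-4, Pow(Add(0, -3), -1))), -2) = Mul(Mul(-1, Mul(-4, Pow(-3, -1))), -2) = Mul(Mul(-1, Mul(-4, Rational(-1, 3))), -2) = Mul(Mul(-1, Rational(4, 3)), -2) = Mul(Rational(-4, 3), -2) = Rational(8, 3) ≈ 2.6667)
Function('k')(Y) = Rational(-1, 2) (Function('k')(Y) = Mul(Rational(-1, 6), Add(2, 1)) = Mul(Rational(-1, 6), 3) = Rational(-1, 2))
Pow(Function('k')(r), 3) = Pow(Rational(-1, 2), 3) = Rational(-1, 8)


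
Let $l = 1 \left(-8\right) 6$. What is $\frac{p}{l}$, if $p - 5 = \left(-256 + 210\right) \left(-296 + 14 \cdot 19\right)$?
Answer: $- \frac{1385}{48} \approx -28.854$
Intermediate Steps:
$l = -48$ ($l = \left(-8\right) 6 = -48$)
$p = 1385$ ($p = 5 + \left(-256 + 210\right) \left(-296 + 14 \cdot 19\right) = 5 - 46 \left(-296 + 266\right) = 5 - -1380 = 5 + 1380 = 1385$)
$\frac{p}{l} = \frac{1385}{-48} = 1385 \left(- \frac{1}{48}\right) = - \frac{1385}{48}$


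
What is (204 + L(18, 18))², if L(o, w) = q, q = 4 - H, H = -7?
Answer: 46225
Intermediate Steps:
q = 11 (q = 4 - 1*(-7) = 4 + 7 = 11)
L(o, w) = 11
(204 + L(18, 18))² = (204 + 11)² = 215² = 46225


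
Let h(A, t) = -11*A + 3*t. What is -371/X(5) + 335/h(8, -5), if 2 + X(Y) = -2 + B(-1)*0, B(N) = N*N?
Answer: 36873/412 ≈ 89.498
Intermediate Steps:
B(N) = N²
X(Y) = -4 (X(Y) = -2 + (-2 + (-1)²*0) = -2 + (-2 + 1*0) = -2 + (-2 + 0) = -2 - 2 = -4)
-371/X(5) + 335/h(8, -5) = -371/(-4) + 335/(-11*8 + 3*(-5)) = -371*(-¼) + 335/(-88 - 15) = 371/4 + 335/(-103) = 371/4 + 335*(-1/103) = 371/4 - 335/103 = 36873/412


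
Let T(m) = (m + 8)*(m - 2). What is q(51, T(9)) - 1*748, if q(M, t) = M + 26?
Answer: -671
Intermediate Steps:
T(m) = (-2 + m)*(8 + m) (T(m) = (8 + m)*(-2 + m) = (-2 + m)*(8 + m))
q(M, t) = 26 + M
q(51, T(9)) - 1*748 = (26 + 51) - 1*748 = 77 - 748 = -671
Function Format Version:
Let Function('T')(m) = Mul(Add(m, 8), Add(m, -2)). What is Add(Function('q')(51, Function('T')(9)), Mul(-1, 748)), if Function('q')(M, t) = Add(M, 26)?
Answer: -671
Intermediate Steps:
Function('T')(m) = Mul(Add(-2, m), Add(8, m)) (Function('T')(m) = Mul(Add(8, m), Add(-2, m)) = Mul(Add(-2, m), Add(8, m)))
Function('q')(M, t) = Add(26, M)
Add(Function('q')(51, Function('T')(9)), Mul(-1, 748)) = Add(Add(26, 51), Mul(-1, 748)) = Add(77, -748) = -671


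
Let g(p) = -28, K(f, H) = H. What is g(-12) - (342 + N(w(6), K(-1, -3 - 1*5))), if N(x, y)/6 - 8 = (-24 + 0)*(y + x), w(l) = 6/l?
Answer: -1426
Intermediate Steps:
N(x, y) = 48 - 144*x - 144*y (N(x, y) = 48 + 6*((-24 + 0)*(y + x)) = 48 + 6*(-24*(x + y)) = 48 + 6*(-24*x - 24*y) = 48 + (-144*x - 144*y) = 48 - 144*x - 144*y)
g(-12) - (342 + N(w(6), K(-1, -3 - 1*5))) = -28 - (342 + (48 - 864/6 - 144*(-3 - 1*5))) = -28 - (342 + (48 - 864/6 - 144*(-3 - 5))) = -28 - (342 + (48 - 144*1 - 144*(-8))) = -28 - (342 + (48 - 144 + 1152)) = -28 - (342 + 1056) = -28 - 1*1398 = -28 - 1398 = -1426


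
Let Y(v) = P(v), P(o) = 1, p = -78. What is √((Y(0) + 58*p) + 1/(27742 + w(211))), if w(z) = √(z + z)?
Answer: √(-125477065 - 4523*√422)/√(27742 + √422) ≈ 67.253*I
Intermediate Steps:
Y(v) = 1
w(z) = √2*√z (w(z) = √(2*z) = √2*√z)
√((Y(0) + 58*p) + 1/(27742 + w(211))) = √((1 + 58*(-78)) + 1/(27742 + √2*√211)) = √((1 - 4524) + 1/(27742 + √422)) = √(-4523 + 1/(27742 + √422))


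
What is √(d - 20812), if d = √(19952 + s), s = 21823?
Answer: √(-20812 + 5*√1671) ≈ 143.55*I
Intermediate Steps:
d = 5*√1671 (d = √(19952 + 21823) = √41775 = 5*√1671 ≈ 204.39)
√(d - 20812) = √(5*√1671 - 20812) = √(-20812 + 5*√1671)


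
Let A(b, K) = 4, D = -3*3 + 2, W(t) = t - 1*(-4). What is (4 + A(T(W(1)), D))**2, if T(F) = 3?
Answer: 64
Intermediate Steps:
W(t) = 4 + t (W(t) = t + 4 = 4 + t)
D = -7 (D = -9 + 2 = -7)
(4 + A(T(W(1)), D))**2 = (4 + 4)**2 = 8**2 = 64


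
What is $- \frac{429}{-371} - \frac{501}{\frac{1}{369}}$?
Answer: $- \frac{68585970}{371} \approx -1.8487 \cdot 10^{5}$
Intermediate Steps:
$- \frac{429}{-371} - \frac{501}{\frac{1}{369}} = \left(-429\right) \left(- \frac{1}{371}\right) - 501 \frac{1}{\frac{1}{369}} = \frac{429}{371} - 184869 = - \frac{68585970}{371}$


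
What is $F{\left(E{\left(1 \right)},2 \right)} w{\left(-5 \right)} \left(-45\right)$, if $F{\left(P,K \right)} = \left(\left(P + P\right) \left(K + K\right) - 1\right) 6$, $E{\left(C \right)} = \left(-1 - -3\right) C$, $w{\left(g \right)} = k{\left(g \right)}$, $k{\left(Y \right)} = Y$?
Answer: $20250$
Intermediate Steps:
$w{\left(g \right)} = g$
$E{\left(C \right)} = 2 C$ ($E{\left(C \right)} = \left(-1 + 3\right) C = 2 C$)
$F{\left(P,K \right)} = -6 + 24 K P$ ($F{\left(P,K \right)} = \left(2 P 2 K - 1\right) 6 = \left(4 K P - 1\right) 6 = \left(-1 + 4 K P\right) 6 = -6 + 24 K P$)
$F{\left(E{\left(1 \right)},2 \right)} w{\left(-5 \right)} \left(-45\right) = \left(-6 + 24 \cdot 2 \cdot 2 \cdot 1\right) \left(-5\right) \left(-45\right) = \left(-6 + 24 \cdot 2 \cdot 2\right) \left(-5\right) \left(-45\right) = \left(-6 + 96\right) \left(-5\right) \left(-45\right) = 90 \left(-5\right) \left(-45\right) = \left(-450\right) \left(-45\right) = 20250$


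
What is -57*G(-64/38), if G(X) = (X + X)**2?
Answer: -12288/19 ≈ -646.74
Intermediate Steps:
G(X) = 4*X**2 (G(X) = (2*X)**2 = 4*X**2)
-57*G(-64/38) = -228*(-64/38)**2 = -228*(-64*1/38)**2 = -228*(-32/19)**2 = -228*1024/361 = -57*4096/361 = -12288/19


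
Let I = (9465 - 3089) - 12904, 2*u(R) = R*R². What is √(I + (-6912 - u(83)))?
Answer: I*√1197334/2 ≈ 547.11*I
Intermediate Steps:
u(R) = R³/2 (u(R) = (R*R²)/2 = R³/2)
I = -6528 (I = 6376 - 12904 = -6528)
√(I + (-6912 - u(83))) = √(-6528 + (-6912 - 83³/2)) = √(-6528 + (-6912 - 571787/2)) = √(-6528 - 585611/2) = √(-598667/2) = I*√1197334/2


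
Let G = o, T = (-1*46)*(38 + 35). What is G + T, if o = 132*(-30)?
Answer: -7318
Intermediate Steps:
o = -3960
T = -3358 (T = -46*73 = -3358)
G = -3960
G + T = -3960 - 3358 = -7318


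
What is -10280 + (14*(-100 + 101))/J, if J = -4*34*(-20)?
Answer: -13980793/1360 ≈ -10280.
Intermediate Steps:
J = 2720 (J = -136*(-20) = 2720)
-10280 + (14*(-100 + 101))/J = -10280 + (14*(-100 + 101))/2720 = -10280 + (14*1)*(1/2720) = -10280 + 14*(1/2720) = -10280 + 7/1360 = -13980793/1360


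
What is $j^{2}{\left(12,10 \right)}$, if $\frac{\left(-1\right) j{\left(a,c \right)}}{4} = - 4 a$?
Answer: $36864$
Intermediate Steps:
$j{\left(a,c \right)} = 16 a$ ($j{\left(a,c \right)} = - 4 \left(- 4 a\right) = 16 a$)
$j^{2}{\left(12,10 \right)} = \left(16 \cdot 12\right)^{2} = 192^{2} = 36864$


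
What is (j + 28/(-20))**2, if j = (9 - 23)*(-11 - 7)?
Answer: 1570009/25 ≈ 62800.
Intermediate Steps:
j = 252 (j = -14*(-18) = 252)
(j + 28/(-20))**2 = (252 + 28/(-20))**2 = (252 + 28*(-1/20))**2 = (252 - 7/5)**2 = (1253/5)**2 = 1570009/25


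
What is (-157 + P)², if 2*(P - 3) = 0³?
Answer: 23716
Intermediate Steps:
P = 3 (P = 3 + (½)*0³ = 3 + (½)*0 = 3 + 0 = 3)
(-157 + P)² = (-157 + 3)² = (-154)² = 23716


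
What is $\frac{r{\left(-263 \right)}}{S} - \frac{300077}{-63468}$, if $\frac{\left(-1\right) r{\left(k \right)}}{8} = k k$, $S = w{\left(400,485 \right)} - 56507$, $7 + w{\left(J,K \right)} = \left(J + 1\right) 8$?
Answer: $\frac{25558024649}{1691612604} \approx 15.109$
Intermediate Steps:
$w{\left(J,K \right)} = 1 + 8 J$ ($w{\left(J,K \right)} = -7 + \left(J + 1\right) 8 = -7 + \left(1 + J\right) 8 = -7 + \left(8 + 8 J\right) = 1 + 8 J$)
$S = -53306$ ($S = \left(1 + 8 \cdot 400\right) - 56507 = \left(1 + 3200\right) - 56507 = 3201 - 56507 = -53306$)
$r{\left(k \right)} = - 8 k^{2}$ ($r{\left(k \right)} = - 8 k k = - 8 k^{2}$)
$\frac{r{\left(-263 \right)}}{S} - \frac{300077}{-63468} = \frac{\left(-8\right) \left(-263\right)^{2}}{-53306} - \frac{300077}{-63468} = \left(-8\right) 69169 \left(- \frac{1}{53306}\right) - - \frac{300077}{63468} = \left(-553352\right) \left(- \frac{1}{53306}\right) + \frac{300077}{63468} = \frac{276676}{26653} + \frac{300077}{63468} = \frac{25558024649}{1691612604}$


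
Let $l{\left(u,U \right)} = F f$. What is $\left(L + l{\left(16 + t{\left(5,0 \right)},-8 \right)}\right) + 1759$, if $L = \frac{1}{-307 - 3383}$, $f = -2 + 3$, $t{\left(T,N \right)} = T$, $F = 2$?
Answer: $\frac{6498089}{3690} \approx 1761.0$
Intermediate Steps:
$f = 1$
$L = - \frac{1}{3690}$ ($L = \frac{1}{-3690} = - \frac{1}{3690} \approx -0.000271$)
$l{\left(u,U \right)} = 2$ ($l{\left(u,U \right)} = 2 \cdot 1 = 2$)
$\left(L + l{\left(16 + t{\left(5,0 \right)},-8 \right)}\right) + 1759 = \left(- \frac{1}{3690} + 2\right) + 1759 = \frac{7379}{3690} + 1759 = \frac{6498089}{3690}$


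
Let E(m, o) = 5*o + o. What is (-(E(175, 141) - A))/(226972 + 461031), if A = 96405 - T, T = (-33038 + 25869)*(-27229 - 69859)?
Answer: -695928313/688003 ≈ -1011.5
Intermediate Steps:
T = 696023872 (T = -7169*(-97088) = 696023872)
E(m, o) = 6*o
A = -695927467 (A = 96405 - 1*696023872 = 96405 - 696023872 = -695927467)
(-(E(175, 141) - A))/(226972 + 461031) = (-(6*141 - 1*(-695927467)))/(226972 + 461031) = -(846 + 695927467)/688003 = -1*695928313*(1/688003) = -695928313*1/688003 = -695928313/688003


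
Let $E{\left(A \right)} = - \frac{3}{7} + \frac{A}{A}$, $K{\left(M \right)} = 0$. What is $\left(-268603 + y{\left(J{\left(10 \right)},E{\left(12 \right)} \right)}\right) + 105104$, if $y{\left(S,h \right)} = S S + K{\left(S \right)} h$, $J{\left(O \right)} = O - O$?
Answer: $-163499$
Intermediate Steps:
$E{\left(A \right)} = \frac{4}{7}$ ($E{\left(A \right)} = \left(-3\right) \frac{1}{7} + 1 = - \frac{3}{7} + 1 = \frac{4}{7}$)
$J{\left(O \right)} = 0$
$y{\left(S,h \right)} = S^{2}$ ($y{\left(S,h \right)} = S S + 0 h = S^{2} + 0 = S^{2}$)
$\left(-268603 + y{\left(J{\left(10 \right)},E{\left(12 \right)} \right)}\right) + 105104 = \left(-268603 + 0^{2}\right) + 105104 = \left(-268603 + 0\right) + 105104 = -268603 + 105104 = -163499$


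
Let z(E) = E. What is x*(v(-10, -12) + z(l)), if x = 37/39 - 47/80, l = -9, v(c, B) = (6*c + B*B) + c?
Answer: 1127/48 ≈ 23.479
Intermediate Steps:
v(c, B) = B² + 7*c (v(c, B) = (6*c + B²) + c = (B² + 6*c) + c = B² + 7*c)
x = 1127/3120 (x = 37*(1/39) - 47*1/80 = 37/39 - 47/80 = 1127/3120 ≈ 0.36122)
x*(v(-10, -12) + z(l)) = 1127*(((-12)² + 7*(-10)) - 9)/3120 = 1127*((144 - 70) - 9)/3120 = 1127*(74 - 9)/3120 = (1127/3120)*65 = 1127/48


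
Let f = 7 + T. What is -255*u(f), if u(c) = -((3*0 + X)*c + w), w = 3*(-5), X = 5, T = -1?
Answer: 3825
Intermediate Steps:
f = 6 (f = 7 - 1 = 6)
w = -15
u(c) = 15 - 5*c (u(c) = -((3*0 + 5)*c - 15) = -((0 + 5)*c - 15) = -(5*c - 15) = -(-15 + 5*c) = 15 - 5*c)
-255*u(f) = -255*(15 - 5*6) = -255*(15 - 30) = -255*(-15) = 3825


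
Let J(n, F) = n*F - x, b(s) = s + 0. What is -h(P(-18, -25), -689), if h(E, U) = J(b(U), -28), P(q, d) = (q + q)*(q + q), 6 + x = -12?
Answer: -19310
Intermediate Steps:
x = -18 (x = -6 - 12 = -18)
b(s) = s
J(n, F) = 18 + F*n (J(n, F) = n*F - 1*(-18) = F*n + 18 = 18 + F*n)
P(q, d) = 4*q² (P(q, d) = (2*q)*(2*q) = 4*q²)
h(E, U) = 18 - 28*U
-h(P(-18, -25), -689) = -(18 - 28*(-689)) = -(18 + 19292) = -1*19310 = -19310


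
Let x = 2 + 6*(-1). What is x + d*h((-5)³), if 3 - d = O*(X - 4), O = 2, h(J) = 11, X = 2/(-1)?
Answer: 161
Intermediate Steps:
X = -2 (X = 2*(-1) = -2)
d = 15 (d = 3 - 2*(-2 - 4) = 3 - 2*(-6) = 3 - 1*(-12) = 3 + 12 = 15)
x = -4 (x = 2 - 6 = -4)
x + d*h((-5)³) = -4 + 15*11 = -4 + 165 = 161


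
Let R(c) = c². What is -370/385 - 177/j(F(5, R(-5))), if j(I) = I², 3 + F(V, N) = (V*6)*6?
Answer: -13175/13629 ≈ -0.96669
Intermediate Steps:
F(V, N) = -3 + 36*V (F(V, N) = -3 + (V*6)*6 = -3 + (6*V)*6 = -3 + 36*V)
-370/385 - 177/j(F(5, R(-5))) = -370/385 - 177/(-3 + 36*5)² = -370*1/385 - 177/(-3 + 180)² = -74/77 - 177/(177²) = -74/77 - 177/31329 = -74/77 - 177*1/31329 = -74/77 - 1/177 = -13175/13629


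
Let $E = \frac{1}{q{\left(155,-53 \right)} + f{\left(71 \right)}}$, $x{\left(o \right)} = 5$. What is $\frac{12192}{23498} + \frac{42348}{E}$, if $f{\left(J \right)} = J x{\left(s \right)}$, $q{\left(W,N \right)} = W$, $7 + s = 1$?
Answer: $\frac{253748798616}{11749} \approx 2.1597 \cdot 10^{7}$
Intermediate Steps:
$s = -6$ ($s = -7 + 1 = -6$)
$f{\left(J \right)} = 5 J$ ($f{\left(J \right)} = J 5 = 5 J$)
$E = \frac{1}{510}$ ($E = \frac{1}{155 + 5 \cdot 71} = \frac{1}{155 + 355} = \frac{1}{510} \approx 0.0019608$)
$\frac{12192}{23498} + \frac{42348}{E} = \frac{12192}{23498} + 42348 \frac{1}{\frac{1}{510}} = 12192 \cdot \frac{1}{23498} + 42348 \cdot 510 = \frac{6096}{11749} + 21597480 = \frac{253748798616}{11749}$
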